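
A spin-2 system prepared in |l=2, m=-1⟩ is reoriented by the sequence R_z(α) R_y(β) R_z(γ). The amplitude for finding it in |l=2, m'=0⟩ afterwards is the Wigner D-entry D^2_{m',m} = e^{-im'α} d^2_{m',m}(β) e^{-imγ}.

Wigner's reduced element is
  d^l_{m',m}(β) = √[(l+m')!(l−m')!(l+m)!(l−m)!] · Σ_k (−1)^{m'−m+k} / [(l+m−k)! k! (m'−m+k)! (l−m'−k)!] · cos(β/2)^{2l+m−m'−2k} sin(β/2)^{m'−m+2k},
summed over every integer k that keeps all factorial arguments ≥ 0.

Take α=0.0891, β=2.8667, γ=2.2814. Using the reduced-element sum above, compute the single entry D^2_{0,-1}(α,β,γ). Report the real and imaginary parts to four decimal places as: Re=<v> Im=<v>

Re=-0.2087 Im=0.2425

First d^2_{0,-1}(β=2.8667), then the phase factors e^{-i(0)α} and e^{-i(-1)γ}:
Half-angle: c=0.137014, s=0.990569. N=√(2·2·1·6)=4.898979
Admissible k: 0..1 (factorial args all ≥0)
  k=0: (−1)^1·4.8990/(2)·0.1370^3·0.9906^1 = -0.006241
  k=1: (−1)^2·4.8990/(2)·0.1370^1·0.9906^3 = +0.326208
d^2_{0,-1}(2.8667) = -0.006241 +0.326208 = +0.319967
Phases: e^{-i·(0)·0.0891}=+1.000000+0.000000i, e^{-i·(-1)·2.2814}=-0.652291+0.757968i ⇒ D=-0.208712+0.242525i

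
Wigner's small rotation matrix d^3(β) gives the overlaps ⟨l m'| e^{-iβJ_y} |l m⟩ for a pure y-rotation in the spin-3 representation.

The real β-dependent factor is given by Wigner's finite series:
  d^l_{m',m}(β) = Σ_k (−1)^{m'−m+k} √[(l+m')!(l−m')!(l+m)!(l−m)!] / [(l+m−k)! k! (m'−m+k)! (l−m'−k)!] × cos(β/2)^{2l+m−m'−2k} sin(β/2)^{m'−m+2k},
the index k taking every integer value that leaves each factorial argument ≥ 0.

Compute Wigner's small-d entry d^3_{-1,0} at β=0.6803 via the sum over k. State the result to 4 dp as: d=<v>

d=0.5506

d^3_{-1,0}(β=0.6803) via Wigner's sum:
Half-angle: c=0.942705, s=0.333629. N=√(2·24·6·6)=41.569219
k: max(0,(0)−(-1))=1 … min(3+(0),3−(-1))=3
  k=1: (−1)^0·41.5692/(12)·0.9427^5·0.3336^1 = +0.860463
  k=2: (−1)^1·41.5692/(4)·0.9427^3·0.3336^3 = -0.323317
  k=3: (−1)^2·41.5692/(12)·0.9427^1·0.3336^5 = +0.013498
d^3_{-1,0}(0.6803) = +0.860463 -0.323317 +0.013498 = +0.550644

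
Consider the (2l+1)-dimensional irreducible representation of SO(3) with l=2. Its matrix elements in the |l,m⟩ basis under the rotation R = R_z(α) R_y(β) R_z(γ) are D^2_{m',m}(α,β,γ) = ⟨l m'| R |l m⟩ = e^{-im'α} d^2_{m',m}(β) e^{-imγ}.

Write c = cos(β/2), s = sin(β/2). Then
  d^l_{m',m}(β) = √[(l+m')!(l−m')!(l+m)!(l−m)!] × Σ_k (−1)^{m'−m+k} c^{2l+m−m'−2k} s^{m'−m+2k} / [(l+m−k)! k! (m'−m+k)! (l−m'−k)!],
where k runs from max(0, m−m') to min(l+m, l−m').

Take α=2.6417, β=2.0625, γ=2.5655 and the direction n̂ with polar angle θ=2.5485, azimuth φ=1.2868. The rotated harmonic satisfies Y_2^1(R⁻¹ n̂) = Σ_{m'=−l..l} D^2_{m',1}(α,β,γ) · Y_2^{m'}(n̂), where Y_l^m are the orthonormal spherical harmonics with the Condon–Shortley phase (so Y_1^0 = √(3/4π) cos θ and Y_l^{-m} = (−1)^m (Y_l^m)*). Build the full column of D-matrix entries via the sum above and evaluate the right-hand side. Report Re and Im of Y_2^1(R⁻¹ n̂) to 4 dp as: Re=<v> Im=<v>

Re=0.3314 Im=-0.0347

Need the full column D^2_{m',1} for m'=−2..2 at α=2.6417, β=2.0625, γ=2.5655.
cos(β/2)=0.513747, sin(β/2)=0.857942
d^2_{-2,1}: single k=3 term ⇒ +0.648863;  D = -0.591488+0.266766i
d^2_{-1,1}: k∈[2..3] ⇒ +0.582821 -0.541791 = +0.041031;  D = +0.040911+0.003124i
d^2_{0,1}: k∈[1..2] ⇒ +0.284958 -0.794691 = -0.509733;  D = +0.427461+0.277678i
d^2_{1,1}: k∈[0..1] ⇒ +0.069662 -0.582821 = -0.513159;  D = -0.243681-0.451610i
d^2_{2,1}: single k=0 term ⇒ -0.232667;  D = -0.001182+0.232664i
Y_2^{m'}(θ=2.5485,φ=1.2868) and Σ D·Y over m':
  (-0.5915+0.2668i)·(-0.1017-0.0649i)  (+0.0409+0.0031i)·(-0.1003+0.3437i)  (+0.4275+0.2777i)·(+0.3352+0.0000i)  (-0.2437-0.4516i)·(+0.1003+0.3437i)  (-0.0012+0.2327i)·(-0.1017+0.0649i)
Y_2^1(R⁻¹ n̂) = +0.331385-0.034724i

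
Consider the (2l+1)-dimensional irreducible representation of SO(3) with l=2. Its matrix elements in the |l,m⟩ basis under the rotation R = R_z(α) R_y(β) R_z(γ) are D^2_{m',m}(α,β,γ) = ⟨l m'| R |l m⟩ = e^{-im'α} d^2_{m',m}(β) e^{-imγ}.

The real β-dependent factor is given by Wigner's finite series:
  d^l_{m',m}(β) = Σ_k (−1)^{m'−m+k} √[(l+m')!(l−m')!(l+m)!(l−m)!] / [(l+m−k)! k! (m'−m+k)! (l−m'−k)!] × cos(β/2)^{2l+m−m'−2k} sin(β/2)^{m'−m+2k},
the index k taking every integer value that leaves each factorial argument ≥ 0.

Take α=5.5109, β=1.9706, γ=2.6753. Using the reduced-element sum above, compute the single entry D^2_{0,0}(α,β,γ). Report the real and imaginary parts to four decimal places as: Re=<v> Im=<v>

Split into d^2_{0,0}(β=1.9706) × two z-phases.
c=cos(1.9706/2)=0.552613, s=sin(1.9706/2)=0.833438; N=√[2·2·2·2]=4.000000
k: max(0,(0)−(0))=0 … min(2+(0),2−(0))=2
  k=0: (−1)^0·4.0000/(4)·0.5526^4·0.8334^0 = +0.093258
  k=1: (−1)^1·4.0000/(1)·0.5526^2·0.8334^2 = -0.848494
  k=2: (−1)^2·4.0000/(4)·0.5526^0·0.8334^4 = +0.482495
d^2_{0,0}(1.9706) = +0.093258 -0.848494 +0.482495 = -0.272741
Attach z-rotation phases: D = e^{-i(0)(5.5109)}·(-0.272741)·e^{-i(0)(2.6753)} = -0.272741+0.000000i

Re=-0.2727 Im=0.0000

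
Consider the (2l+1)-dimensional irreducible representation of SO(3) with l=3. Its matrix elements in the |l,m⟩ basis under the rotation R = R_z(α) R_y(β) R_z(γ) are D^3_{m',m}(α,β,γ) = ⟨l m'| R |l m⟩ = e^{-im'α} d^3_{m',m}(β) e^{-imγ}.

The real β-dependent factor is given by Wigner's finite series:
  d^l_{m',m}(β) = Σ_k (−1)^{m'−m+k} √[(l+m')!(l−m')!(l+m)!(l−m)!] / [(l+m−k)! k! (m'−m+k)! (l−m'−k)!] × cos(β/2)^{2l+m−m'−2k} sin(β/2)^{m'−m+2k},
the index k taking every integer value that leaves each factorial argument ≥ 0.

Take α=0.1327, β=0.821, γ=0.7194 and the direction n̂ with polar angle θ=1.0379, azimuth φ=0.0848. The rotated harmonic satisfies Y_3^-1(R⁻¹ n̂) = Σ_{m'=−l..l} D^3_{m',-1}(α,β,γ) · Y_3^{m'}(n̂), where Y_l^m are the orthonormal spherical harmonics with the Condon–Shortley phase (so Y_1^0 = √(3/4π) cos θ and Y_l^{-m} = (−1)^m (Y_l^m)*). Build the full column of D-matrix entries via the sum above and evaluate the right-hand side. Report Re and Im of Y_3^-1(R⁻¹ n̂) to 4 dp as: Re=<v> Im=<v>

Need the full column D^3_{m',-1} for m'=−3..3 at α=0.1327, β=0.821, γ=0.7194.
cos(β/2)=0.916921, sin(β/2)=0.399068
d^3_{-3,-1}: single k=2 term ⇒ +0.435981;  D = +0.190930+0.391951i
d^3_{-2,-1}: k∈[1..2] ⇒ +0.817913 -0.309861 = +0.508053;  D = +0.280968+0.423290i
d^3_{-1,-1}: k∈[0..2] ⇒ +0.594282 -0.900558 +0.127939 = -0.178337;  D = -0.117418-0.134228i
d^3_{0,-1}: k∈[0..2] ⇒ -0.895979 +0.509153 -0.032148 = -0.418974;  D = -0.315153-0.276076i
d^3_{1,-1}: k∈[0..2] ⇒ +0.675419 -0.170585 +0.004039 = +0.508873;  D = +0.423775+0.281720i
d^3_{2,-1}: k∈[0..1] ⇒ -0.309861 +0.029347 = -0.280514;  D = -0.252098-0.123023i
d^3_{3,-1}: single k=0 term ⇒ +0.082584;  D = +0.078358+0.026080i
Y_3^{m'}(θ=1.0379,φ=0.0848) and Σ D·Y over m':
  (+0.1909+0.3920i)·(+0.2580-0.0671i)  (+0.2810+0.4233i)·(+0.3797-0.0650i)  (-0.1174-0.1342i)·(+0.0806-0.0068i)  (-0.3152-0.2761i)·(-0.3241+0.0000i)  (+0.4238+0.2817i)·(-0.0806-0.0068i)  (-0.2521-0.1230i)·(+0.3797+0.0650i)  (+0.0784+0.0261i)·(-0.2580-0.0671i)
Y_3^-1(R⁻¹ n̂) = +0.163126+0.209550i

Re=0.1631 Im=0.2096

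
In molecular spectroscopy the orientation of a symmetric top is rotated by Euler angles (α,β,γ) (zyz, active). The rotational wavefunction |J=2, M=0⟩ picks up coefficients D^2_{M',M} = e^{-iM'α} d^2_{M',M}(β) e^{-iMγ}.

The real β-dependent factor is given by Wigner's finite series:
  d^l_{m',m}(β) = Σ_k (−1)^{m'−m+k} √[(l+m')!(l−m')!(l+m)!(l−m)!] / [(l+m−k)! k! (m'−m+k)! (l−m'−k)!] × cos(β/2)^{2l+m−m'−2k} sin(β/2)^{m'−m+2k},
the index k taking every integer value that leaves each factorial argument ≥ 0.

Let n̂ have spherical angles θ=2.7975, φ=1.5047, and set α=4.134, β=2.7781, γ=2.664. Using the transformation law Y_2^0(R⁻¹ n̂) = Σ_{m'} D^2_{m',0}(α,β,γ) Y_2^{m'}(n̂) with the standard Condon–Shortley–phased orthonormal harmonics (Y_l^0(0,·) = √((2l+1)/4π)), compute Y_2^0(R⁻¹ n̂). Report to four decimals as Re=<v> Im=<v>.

Re=0.2534 Im=0.0000

Need the full column D^2_{m',0} for m'=−2..2 at α=4.134, β=2.7781, γ=2.664.
cos(β/2)=0.180747, sin(β/2)=0.983530
d^2_{-2,0}: single k=2 term ⇒ +0.077410;  D = -0.031141+0.070869i
d^2_{-1,0}: k∈[1..2] ⇒ +0.014226 -0.421221 = -0.406995;  D = +0.222494+0.340795i
d^2_{0,0}: k∈[0..2] ⇒ +0.001067 -0.126409 +0.935728 = +0.810386;  D = +0.810386+0.000000i
d^2_{1,0}: k∈[0..1] ⇒ -0.014226 +0.421221 = +0.406995;  D = -0.222494+0.340795i
d^2_{2,0}: single k=0 term ⇒ +0.077410;  D = -0.031141-0.070869i
Y_2^{m'}(θ=2.7975,φ=1.5047) and Σ D·Y over m':
  (-0.0311+0.0709i)·(-0.0436-0.0058i)  (+0.2225+0.3408i)·(-0.0162+0.2448i)  (+0.8104+0.0000i)·(+0.5231+0.0000i)  (-0.2225+0.3408i)·(+0.0162+0.2448i)  (-0.0311-0.0709i)·(-0.0436+0.0058i)
Y_2^0(R⁻¹ n̂) = +0.253390-0.000000i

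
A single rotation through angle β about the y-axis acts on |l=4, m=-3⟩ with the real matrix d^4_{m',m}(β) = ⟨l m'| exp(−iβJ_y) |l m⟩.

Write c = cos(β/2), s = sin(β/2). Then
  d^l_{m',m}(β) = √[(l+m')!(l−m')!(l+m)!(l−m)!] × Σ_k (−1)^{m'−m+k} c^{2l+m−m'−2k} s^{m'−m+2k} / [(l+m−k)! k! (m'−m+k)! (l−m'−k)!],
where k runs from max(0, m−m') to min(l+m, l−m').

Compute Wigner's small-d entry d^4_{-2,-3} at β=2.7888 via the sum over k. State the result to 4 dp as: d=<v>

d=0.0018

d^4_{-2,-3}(β=2.7888) via Wigner's sum:
Half-angle: c=0.175483, s=0.984482. N=√(2·720·1·5040)=2693.993318
The bounds max(0,m−m')=0 and min(l+m,l−m')=1 give 2 terms
  k=0: (−1)^1·2693.9933/(720)·0.1755^7·0.9845^1 = -0.000019
  k=1: (−1)^2·2693.9933/(240)·0.1755^5·0.9845^3 = +0.001782
d^4_{-2,-3}(2.7888) = -0.000019 +0.001782 = +0.001763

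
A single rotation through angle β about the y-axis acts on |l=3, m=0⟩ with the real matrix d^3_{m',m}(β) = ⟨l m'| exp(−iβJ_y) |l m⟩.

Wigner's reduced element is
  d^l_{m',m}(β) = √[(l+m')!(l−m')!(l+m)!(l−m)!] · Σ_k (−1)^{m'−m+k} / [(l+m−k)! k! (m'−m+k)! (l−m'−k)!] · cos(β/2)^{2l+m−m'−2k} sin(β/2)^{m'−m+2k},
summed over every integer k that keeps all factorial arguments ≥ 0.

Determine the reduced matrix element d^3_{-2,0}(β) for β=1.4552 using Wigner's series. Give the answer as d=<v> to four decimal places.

d=0.1558

d^3_{-2,0}(β=1.4552) via Wigner's sum:
c=cos(1.4552/2)=0.746773, s=sin(1.4552/2)=0.665079; N=√[1·120·6·6]=65.726707
Admissible k: 2..3 (factorial args all ≥0)
  k=2: (−1)^0·65.7267/(12)·0.7468^4·0.6651^2 = +0.753462
  k=3: (−1)^1·65.7267/(12)·0.7468^2·0.6651^4 = -0.597628
d^3_{-2,0}(1.4552) = +0.753462 -0.597628 = +0.155833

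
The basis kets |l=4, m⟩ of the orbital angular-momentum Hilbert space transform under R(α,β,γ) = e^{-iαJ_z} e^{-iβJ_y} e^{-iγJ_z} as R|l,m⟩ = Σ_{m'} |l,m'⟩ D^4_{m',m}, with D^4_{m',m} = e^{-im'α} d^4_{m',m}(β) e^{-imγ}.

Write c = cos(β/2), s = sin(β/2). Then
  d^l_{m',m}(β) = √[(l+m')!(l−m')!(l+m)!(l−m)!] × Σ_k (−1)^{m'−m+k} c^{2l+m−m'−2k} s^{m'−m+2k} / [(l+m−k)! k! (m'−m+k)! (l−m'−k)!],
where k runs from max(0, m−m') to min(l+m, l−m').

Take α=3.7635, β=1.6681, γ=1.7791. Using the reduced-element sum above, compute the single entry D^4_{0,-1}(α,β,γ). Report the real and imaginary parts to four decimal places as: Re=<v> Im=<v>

Re=0.0328 Im=-0.1552

First d^4_{0,-1}(β=1.6681), then the phase factors e^{-i(0)α} and e^{-i(-1)γ}:
Half-angle: c=0.671882, s=0.740659. N=√(24·24·6·120)=643.987578
k: max(0,(-1)−(0))=0 … min(4+(-1),4−(0))=3
  k=0: (−1)^1·643.9876/(144)·0.6719^7·0.7407^1 = -0.204730
  k=1: (−1)^2·643.9876/(24)·0.6719^5·0.7407^3 = +1.492740
  k=2: (−1)^3·643.9876/(24)·0.6719^3·0.7407^5 = -1.813989
  k=3: (−1)^4·643.9876/(144)·0.6719^1·0.7407^7 = +0.367396
d^4_{0,-1}(1.6681) = -0.204730 +1.492740 -1.813989 +0.367396 = -0.158584
Phases: e^{-i·(0)·3.7635}=+1.000000+0.000000i, e^{-i·(-1)·1.7791}=-0.206801+0.978383i ⇒ D=+0.032795-0.155156i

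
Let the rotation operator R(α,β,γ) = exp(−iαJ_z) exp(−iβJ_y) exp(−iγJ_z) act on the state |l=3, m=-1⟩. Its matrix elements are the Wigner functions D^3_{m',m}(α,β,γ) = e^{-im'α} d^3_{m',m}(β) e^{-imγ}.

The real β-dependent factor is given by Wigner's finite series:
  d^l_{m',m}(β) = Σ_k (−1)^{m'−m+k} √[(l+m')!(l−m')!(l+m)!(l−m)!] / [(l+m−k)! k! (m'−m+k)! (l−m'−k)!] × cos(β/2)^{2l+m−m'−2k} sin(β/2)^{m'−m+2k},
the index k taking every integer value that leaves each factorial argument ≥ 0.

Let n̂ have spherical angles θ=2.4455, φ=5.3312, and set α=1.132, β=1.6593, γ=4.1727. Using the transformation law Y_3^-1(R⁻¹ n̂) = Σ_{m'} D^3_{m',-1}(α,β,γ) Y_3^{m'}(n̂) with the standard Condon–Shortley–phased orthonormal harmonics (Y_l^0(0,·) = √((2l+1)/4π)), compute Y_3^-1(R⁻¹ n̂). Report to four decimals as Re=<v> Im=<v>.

Need the full column D^3_{m',-1} for m'=−3..3 at α=1.132, β=1.6593, γ=4.1727.
cos(β/2)=0.675134, sin(β/2)=0.737695
d^3_{-3,-1}: single k=2 term ⇒ +0.437884;  D = +0.123233+0.420186i
d^3_{-2,-1}: k∈[1..2] ⇒ +0.327210 -0.781323 = -0.454113;  D = -0.448772-0.069440i
d^3_{-1,-1}: k∈[0..2] ⇒ +0.094698 -0.904490 +0.809914 = +0.000122;  D = +0.000068-0.000101i
d^3_{0,-1}: k∈[0..2] ⇒ -0.358441 +1.283845 -0.510934 = +0.414470;  D = -0.212983-0.355560i
d^3_{1,-1}: k∈[0..2] ⇒ +0.678367 -1.079885 +0.161162 = -0.240356;  D = +0.239134-0.024209i
d^3_{2,-1}: k∈[0..1] ⇒ -0.781323 +0.466417 = -0.314906;  D = +0.104394-0.297099i
d^3_{3,-1}: single k=0 term ⇒ +0.522797;  D = +0.372875+0.366444i
Y_3^{m'}(θ=2.4455,φ=5.3312) and Σ D·Y over m':
  (+0.1232+0.4202i)·(-0.1055+0.0310i)  (-0.4488-0.0694i)·(+0.1055-0.3047i)  (+0.0001-0.0001i)·(+0.2337+0.3282i)  (-0.2130-0.3556i)·(+0.0160+0.0000i)  (+0.2391-0.0242i)·(-0.2337+0.3282i)  (+0.1044-0.2971i)·(+0.1055+0.3047i)  (+0.3729+0.3664i)·(+0.1055+0.0310i)
Y_3^-1(R⁻¹ n̂) = -0.016276+0.218060i

Re=-0.0163 Im=0.2181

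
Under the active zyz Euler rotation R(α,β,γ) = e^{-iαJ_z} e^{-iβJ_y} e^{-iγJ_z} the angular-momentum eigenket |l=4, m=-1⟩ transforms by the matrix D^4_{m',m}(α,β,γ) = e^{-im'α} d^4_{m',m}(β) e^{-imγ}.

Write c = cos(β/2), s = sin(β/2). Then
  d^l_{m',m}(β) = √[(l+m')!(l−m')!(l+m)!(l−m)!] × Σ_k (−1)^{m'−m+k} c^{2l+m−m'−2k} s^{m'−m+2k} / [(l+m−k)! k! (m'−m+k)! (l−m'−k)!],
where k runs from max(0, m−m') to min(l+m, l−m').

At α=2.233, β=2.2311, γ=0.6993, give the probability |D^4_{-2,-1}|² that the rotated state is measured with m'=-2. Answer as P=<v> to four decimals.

P=0.2135

Split into d^4_{-2,-1}(β=2.2311) × two z-phases.
With c≡cos(β/2)=0.439684 and s≡sin(β/2)=0.898153, N=[2·720·6·120]^{1/2}=1018.233765
k∈{1,2,3} keeps every argument non-negative
  k=1: (−1)^0·1018.2338/(240)·0.4397^7·0.8982^1 = +0.012105
  k=2: (−1)^1·1018.2338/(48)·0.4397^5·0.8982^3 = -0.252556
  k=3: (−1)^2·1018.2338/(72)·0.4397^3·0.8982^5 = +0.702565
d^4_{-2,-1}(2.2311) = +0.012105 -0.252556 +0.702565 = +0.462114
|D^4_{-2,-1}|² = |d^4_{-2,-1}(β)|² = (+0.462114)² = 0.213550 (the z-rotation phases have unit modulus)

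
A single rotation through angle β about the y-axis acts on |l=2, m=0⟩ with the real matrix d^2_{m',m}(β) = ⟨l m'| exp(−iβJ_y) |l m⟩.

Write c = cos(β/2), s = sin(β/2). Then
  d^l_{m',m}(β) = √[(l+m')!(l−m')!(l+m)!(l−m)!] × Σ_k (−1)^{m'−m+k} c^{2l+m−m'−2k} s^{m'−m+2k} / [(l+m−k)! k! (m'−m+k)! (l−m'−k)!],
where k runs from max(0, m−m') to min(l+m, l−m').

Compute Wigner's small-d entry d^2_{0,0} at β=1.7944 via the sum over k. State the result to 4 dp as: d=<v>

d=-0.4262

d^2_{0,0}(β=1.7944) via Wigner's sum:
With c≡cos(β/2)=0.623801 and s≡sin(β/2)=0.781583, N=[2·2·2·2]^{1/2}=4.000000
Admissible k: 0..2 (factorial args all ≥0)
  k=0: (−1)^0·4.0000/(4)·0.6238^4·0.7816^0 = +0.151420
  k=1: (−1)^1·4.0000/(1)·0.6238^2·0.7816^2 = -0.950829
  k=2: (−1)^2·4.0000/(4)·0.6238^0·0.7816^4 = +0.373165
d^2_{0,0}(1.7944) = +0.151420 -0.950829 +0.373165 = -0.426244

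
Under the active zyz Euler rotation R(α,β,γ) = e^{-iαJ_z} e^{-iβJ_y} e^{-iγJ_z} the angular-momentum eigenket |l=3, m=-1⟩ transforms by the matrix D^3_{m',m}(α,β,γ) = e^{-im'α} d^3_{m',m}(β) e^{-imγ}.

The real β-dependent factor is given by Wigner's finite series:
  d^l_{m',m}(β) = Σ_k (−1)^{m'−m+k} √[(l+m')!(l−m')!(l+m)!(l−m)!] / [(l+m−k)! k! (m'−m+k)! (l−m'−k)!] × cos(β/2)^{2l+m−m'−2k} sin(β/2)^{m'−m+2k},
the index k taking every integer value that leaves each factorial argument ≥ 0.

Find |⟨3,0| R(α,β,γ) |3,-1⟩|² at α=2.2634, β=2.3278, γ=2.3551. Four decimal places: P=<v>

First d^3_{0,-1}(β=2.3278), then the phase factors e^{-i(0)α} and e^{-i(-1)γ}:
c=cos(2.3278/2)=0.395761, s=sin(2.3278/2)=0.918354; N=√[6·6·2·24]=41.569219
k: max(0,(-1)−(0))=0 … min(3+(-1),3−(0))=2
  k=0: (−1)^1·41.5692/(12)·0.3958^5·0.9184^1 = -0.030886
  k=1: (−1)^2·41.5692/(4)·0.3958^3·0.9184^3 = +0.498931
  k=2: (−1)^3·41.5692/(12)·0.3958^1·0.9184^5 = -0.895516
d^3_{0,-1}(2.3278) = -0.030886 +0.498931 -0.895516 = -0.427471
|D^3_{0,-1}|² = |d^3_{0,-1}(β)|² = (-0.427471)² = 0.182731 (the z-rotation phases have unit modulus)

P=0.1827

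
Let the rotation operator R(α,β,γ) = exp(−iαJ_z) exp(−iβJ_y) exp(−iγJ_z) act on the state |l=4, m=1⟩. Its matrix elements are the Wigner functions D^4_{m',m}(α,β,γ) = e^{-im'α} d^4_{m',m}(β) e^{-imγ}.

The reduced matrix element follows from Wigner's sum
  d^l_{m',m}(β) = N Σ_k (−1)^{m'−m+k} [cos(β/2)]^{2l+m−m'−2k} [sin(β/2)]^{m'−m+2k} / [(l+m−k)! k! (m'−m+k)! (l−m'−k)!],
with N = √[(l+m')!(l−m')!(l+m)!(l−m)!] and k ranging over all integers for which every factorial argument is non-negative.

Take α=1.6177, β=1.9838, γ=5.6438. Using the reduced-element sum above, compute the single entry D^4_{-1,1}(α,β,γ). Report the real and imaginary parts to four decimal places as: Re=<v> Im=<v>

First d^4_{-1,1}(β=1.9838), then the phase factors e^{-i(-1)α} and e^{-i(1)γ}:
c=cos(1.9838/2)=0.547100, s=sin(1.9838/2)=0.837067; N=√[6·120·120·6]=720.000000
The bounds max(0,m−m')=2 and min(l+m,l−m')=5 give 4 terms
  k=2: (−1)^0·720.0000/(72)·0.5471^6·0.8371^2 = +0.187898
  k=3: (−1)^1·720.0000/(24)·0.5471^4·0.8371^4 = -1.319564
  k=4: (−1)^2·720.0000/(48)·0.5471^2·0.8371^6 = +1.544495
  k=5: (−1)^3·720.0000/(720)·0.5471^0·0.8371^8 = -0.241036
d^4_{-1,1}(1.9838) = +0.187898 -1.319564 +1.544495 -0.241036 = +0.171794
D = (-0.046886+0.998900i)·(+0.171794)·(+0.802463+0.596702i) = -0.108861+0.132901i

Re=-0.1089 Im=0.1329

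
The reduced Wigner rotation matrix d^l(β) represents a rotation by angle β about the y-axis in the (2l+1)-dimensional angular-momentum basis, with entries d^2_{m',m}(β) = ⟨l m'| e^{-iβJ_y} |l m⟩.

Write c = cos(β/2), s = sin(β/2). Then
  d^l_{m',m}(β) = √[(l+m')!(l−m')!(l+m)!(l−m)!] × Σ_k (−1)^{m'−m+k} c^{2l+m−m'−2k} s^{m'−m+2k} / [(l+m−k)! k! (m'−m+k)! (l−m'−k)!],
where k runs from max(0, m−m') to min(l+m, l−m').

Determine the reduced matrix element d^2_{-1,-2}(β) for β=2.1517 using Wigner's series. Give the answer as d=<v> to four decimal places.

d^2_{-1,-2}(β=2.1517) via Wigner's sum:
With c≡cos(β/2)=0.474984 and s≡sin(β/2)=0.879994, N=[1·6·1·24]^{1/2}=12.000000
k∈{0} keeps every argument non-negative
  k=0: (−1)^1·12.0000/(6)·0.4750^3·0.8800^1 = -0.188603
d^2_{-1,-2}(2.1517) = -0.188603

d=-0.1886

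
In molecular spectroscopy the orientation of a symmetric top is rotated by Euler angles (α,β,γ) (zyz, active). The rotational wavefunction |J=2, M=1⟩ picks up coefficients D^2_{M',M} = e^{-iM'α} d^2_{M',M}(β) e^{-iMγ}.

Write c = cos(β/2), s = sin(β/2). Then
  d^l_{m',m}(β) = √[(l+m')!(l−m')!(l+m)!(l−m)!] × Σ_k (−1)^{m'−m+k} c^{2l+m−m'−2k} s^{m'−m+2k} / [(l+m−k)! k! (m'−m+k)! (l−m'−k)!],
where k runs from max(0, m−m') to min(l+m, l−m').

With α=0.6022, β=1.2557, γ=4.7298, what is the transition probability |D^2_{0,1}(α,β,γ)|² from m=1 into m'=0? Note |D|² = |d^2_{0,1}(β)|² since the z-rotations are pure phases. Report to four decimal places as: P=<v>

Split into d^2_{0,1}(β=1.2557) × two z-phases.
Half-angle: c=0.809292, s=0.587406. N=√(2·2·6·1)=4.898979
Admissible k: 1..2 (factorial args all ≥0)
  k=1: (−1)^0·4.8990/(2)·0.8093^3·0.5874^1 = +0.762659
  k=2: (−1)^1·4.8990/(2)·0.8093^1·0.5874^3 = -0.401788
d^2_{0,1}(1.2557) = +0.762659 -0.401788 = +0.360871
|D^2_{0,1}|² = |d^2_{0,1}(β)|² = (+0.360871)² = 0.130228 (the z-rotation phases have unit modulus)

P=0.1302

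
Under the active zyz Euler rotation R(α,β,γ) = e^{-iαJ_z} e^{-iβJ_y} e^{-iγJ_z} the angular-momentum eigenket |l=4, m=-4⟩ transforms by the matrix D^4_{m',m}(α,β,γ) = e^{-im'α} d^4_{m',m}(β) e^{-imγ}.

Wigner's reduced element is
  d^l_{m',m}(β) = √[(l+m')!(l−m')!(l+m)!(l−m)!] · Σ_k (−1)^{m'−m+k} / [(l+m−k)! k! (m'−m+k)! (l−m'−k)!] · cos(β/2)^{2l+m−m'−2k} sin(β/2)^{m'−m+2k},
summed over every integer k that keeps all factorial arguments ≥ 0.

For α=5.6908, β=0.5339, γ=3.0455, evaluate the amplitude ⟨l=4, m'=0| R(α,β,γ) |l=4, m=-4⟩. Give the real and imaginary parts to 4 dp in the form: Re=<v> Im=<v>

Split into d^4_{0,-4}(β=0.5339) × two z-phases.
c=cos(0.5339/2)=0.964580, s=sin(0.5339/2)=0.263791; N=√[24·24·1·40320]=4819.161753
Admissible k: 0..0 (factorial args all ≥0)
  k=0: (−1)^4·4819.1618/(576)·0.9646^4·0.2638^4 = +0.035070
d^4_{0,-4}(0.5339) = +0.035070
Phases: e^{-i·(0)·5.6908}=+1.000000+0.000000i, e^{-i·(-4)·3.0455}=+0.927035-0.374976i ⇒ D=+0.032511-0.013151i

Re=0.0325 Im=-0.0132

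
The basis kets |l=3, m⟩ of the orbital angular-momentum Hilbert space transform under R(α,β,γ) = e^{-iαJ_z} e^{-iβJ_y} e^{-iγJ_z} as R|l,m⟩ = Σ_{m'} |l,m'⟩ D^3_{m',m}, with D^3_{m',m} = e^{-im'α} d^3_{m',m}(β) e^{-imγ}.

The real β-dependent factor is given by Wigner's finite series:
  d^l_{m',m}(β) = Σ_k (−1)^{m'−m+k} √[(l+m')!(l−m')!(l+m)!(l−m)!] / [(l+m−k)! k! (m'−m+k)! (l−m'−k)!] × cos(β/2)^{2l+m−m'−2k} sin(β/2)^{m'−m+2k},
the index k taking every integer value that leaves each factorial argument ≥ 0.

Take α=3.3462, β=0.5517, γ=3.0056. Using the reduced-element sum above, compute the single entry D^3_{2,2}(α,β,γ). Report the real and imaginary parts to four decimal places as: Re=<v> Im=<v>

Split into d^3_{2,2}(β=0.5517) × two z-phases.
With c≡cos(β/2)=0.962194 and s≡sin(β/2)=0.272365, N=[120·1·120·1]^{1/2}=120.000000
Admissible k: 0..1 (factorial args all ≥0)
  k=0: (−1)^0·120.0000/(120)·0.9622^6·0.2724^0 = +0.793553
  k=1: (−1)^1·120.0000/(24)·0.9622^4·0.2724^2 = -0.317924
d^3_{2,2}(0.5517) = +0.793553 -0.317924 = +0.475629
D = (+0.917434-0.397889i)·(+0.475629)·(+0.963239+0.268644i) = +0.471158-0.065066i

Re=0.4712 Im=-0.0651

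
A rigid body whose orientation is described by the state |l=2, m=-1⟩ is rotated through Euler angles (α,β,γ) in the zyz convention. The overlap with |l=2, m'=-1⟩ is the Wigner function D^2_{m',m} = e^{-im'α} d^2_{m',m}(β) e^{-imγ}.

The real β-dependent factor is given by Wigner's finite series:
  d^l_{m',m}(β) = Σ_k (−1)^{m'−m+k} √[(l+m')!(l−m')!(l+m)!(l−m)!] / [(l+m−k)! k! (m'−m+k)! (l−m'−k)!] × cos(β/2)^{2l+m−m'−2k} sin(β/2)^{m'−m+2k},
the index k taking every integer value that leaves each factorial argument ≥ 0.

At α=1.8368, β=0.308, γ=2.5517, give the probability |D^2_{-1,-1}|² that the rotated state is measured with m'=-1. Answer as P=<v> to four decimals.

Split into d^2_{-1,-1}(β=0.308) × two z-phases.
Half-angle: c=0.988165, s=0.153392. N=√(1·6·1·6)=6.000000
Admissible k: 0..1 (factorial args all ≥0)
  k=0: (−1)^0·6.0000/(6)·0.9882^4·0.1534^0 = +0.953495
  k=1: (−1)^1·6.0000/(2)·0.9882^2·0.1534^2 = -0.068926
d^2_{-1,-1}(0.308) = +0.953495 -0.068926 = +0.884569
|D^2_{-1,-1}|² = |d^2_{-1,-1}(β)|² = (+0.884569)² = 0.782462 (the z-rotation phases have unit modulus)

P=0.7825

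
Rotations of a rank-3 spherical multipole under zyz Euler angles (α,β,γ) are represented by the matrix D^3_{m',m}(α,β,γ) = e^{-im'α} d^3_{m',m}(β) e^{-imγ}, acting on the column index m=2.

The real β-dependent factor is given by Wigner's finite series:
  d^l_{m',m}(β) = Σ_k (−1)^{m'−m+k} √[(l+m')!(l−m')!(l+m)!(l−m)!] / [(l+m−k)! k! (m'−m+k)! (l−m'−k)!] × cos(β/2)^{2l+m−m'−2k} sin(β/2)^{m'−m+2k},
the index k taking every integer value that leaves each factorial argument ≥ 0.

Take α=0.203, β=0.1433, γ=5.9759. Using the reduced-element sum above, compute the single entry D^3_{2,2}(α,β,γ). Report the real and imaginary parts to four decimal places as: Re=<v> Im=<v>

Re=0.9386 Im=0.1986

D^3_{2,2}(0.203,0.1433,5.9759) = e^{-i·2·0.203}·d^3_{2,2}(0.1433)·e^{-i·2·5.9759}. Compute d first:
Half-angle: c=0.997434, s=0.071589. N=√(120·1·120·1)=120.000000
The bounds max(0,m−m')=0 and min(l+m,l−m')=1 give 2 terms
  k=0: (−1)^0·120.0000/(120)·0.9974^6·0.0716^0 = +0.984704
  k=1: (−1)^1·120.0000/(24)·0.9974^4·0.0716^2 = -0.025363
d^3_{2,2}(0.1433) = +0.984704 -0.025363 = +0.959341
D = (+0.918708-0.394938i)·(+0.959341)·(+0.817021+0.576608i) = +0.938550+0.198643i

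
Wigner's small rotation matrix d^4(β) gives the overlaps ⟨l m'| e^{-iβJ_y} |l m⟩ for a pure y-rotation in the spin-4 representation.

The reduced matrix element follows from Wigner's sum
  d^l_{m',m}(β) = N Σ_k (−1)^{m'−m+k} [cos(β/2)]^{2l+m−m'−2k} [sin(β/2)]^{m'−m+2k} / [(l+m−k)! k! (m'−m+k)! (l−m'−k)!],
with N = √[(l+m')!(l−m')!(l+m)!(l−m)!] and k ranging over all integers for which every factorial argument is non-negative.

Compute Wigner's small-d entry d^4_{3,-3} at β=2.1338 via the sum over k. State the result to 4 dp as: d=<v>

d=0.3901

d^4_{3,-3}(β=2.1338) via Wigner's sum:
Half-angle: c=0.482841, s=0.875708. N=√(5040·1·1·5040)=5040.000000
k∈{0,1} keeps every argument non-negative
  k=0: (−1)^6·5040.0000/(720)·0.4828^2·0.8757^6 = +0.735974
  k=1: (−1)^7·5040.0000/(5040)·0.4828^0·0.8757^8 = -0.345839
d^4_{3,-3}(2.1338) = +0.735974 -0.345839 = +0.390135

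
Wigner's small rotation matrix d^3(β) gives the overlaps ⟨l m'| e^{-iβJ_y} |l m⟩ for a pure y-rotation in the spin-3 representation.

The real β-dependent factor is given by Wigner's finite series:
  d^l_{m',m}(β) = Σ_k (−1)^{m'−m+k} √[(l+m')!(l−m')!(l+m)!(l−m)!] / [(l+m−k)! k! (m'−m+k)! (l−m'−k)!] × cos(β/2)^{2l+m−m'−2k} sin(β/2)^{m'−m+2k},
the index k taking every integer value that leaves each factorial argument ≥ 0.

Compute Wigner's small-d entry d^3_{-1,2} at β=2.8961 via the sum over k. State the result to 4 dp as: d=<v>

d^3_{-1,2}(β=2.8961) via Wigner's sum:
Half-angle: c=0.122438, s=0.992476. N=√(2·24·120·1)=75.894664
k: max(0,(2)−(-1))=3 … min(3+(2),3−(-1))=4
  k=3: (−1)^0·75.8947/(12)·0.1224^3·0.9925^3 = +0.011349
  k=4: (−1)^1·75.8947/(24)·0.1224^1·0.9925^5 = -0.372836
d^3_{-1,2}(2.8961) = +0.011349 -0.372836 = -0.361487

d=-0.3615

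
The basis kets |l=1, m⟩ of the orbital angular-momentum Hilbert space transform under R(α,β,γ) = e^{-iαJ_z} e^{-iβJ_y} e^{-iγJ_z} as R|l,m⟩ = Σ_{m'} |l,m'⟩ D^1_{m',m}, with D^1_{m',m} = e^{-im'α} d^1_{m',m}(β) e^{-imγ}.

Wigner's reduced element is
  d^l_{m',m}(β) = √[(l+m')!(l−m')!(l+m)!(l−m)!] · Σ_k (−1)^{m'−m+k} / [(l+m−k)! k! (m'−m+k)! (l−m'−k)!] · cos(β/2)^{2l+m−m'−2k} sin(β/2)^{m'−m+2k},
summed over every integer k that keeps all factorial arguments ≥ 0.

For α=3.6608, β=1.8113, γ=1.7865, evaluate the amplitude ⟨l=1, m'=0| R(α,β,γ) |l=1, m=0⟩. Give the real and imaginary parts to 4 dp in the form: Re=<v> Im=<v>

First d^1_{0,0}(β=1.8113), then the phase factors e^{-i(0)α} and e^{-i(0)γ}:
c=cos(1.8113/2)=0.617174, s=sin(1.8113/2)=0.786826; N=√[1·1·1·1]=1.000000
k∈{0,1} keeps every argument non-negative
  k=0: (−1)^0·1.0000/(1)·0.6172^2·0.7868^0 = +0.380904
  k=1: (−1)^1·1.0000/(1)·0.6172^0·0.7868^2 = -0.619096
d^1_{0,0}(1.8113) = +0.380904 -0.619096 = -0.238192
D = (+1.000000+0.000000i)·(-0.238192)·(+1.000000+0.000000i) = -0.238192+0.000000i

Re=-0.2382 Im=0.0000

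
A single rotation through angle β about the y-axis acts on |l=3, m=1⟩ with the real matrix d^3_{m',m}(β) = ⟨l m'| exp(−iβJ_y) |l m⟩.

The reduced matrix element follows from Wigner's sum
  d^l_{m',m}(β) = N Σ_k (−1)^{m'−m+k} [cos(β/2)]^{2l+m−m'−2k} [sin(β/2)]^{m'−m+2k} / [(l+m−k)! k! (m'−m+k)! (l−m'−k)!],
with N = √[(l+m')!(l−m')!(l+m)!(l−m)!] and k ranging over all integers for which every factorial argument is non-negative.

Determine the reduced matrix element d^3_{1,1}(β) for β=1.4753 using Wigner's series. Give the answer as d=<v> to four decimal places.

d^3_{1,1}(β=1.4753) via Wigner's sum:
With c≡cos(β/2)=0.740051 and s≡sin(β/2)=0.672551, N=[24·2·24·2]^{1/2}=48.000000
k∈{0,1,2} keeps every argument non-negative
  k=0: (−1)^0·48.0000/(48)·0.7401^6·0.6726^0 = +0.164275
  k=1: (−1)^1·48.0000/(6)·0.7401^4·0.6726^2 = -1.085392
  k=2: (−1)^2·48.0000/(8)·0.7401^2·0.6726^4 = +0.672318
d^3_{1,1}(1.4753) = +0.164275 -1.085392 +0.672318 = -0.248800

d=-0.2488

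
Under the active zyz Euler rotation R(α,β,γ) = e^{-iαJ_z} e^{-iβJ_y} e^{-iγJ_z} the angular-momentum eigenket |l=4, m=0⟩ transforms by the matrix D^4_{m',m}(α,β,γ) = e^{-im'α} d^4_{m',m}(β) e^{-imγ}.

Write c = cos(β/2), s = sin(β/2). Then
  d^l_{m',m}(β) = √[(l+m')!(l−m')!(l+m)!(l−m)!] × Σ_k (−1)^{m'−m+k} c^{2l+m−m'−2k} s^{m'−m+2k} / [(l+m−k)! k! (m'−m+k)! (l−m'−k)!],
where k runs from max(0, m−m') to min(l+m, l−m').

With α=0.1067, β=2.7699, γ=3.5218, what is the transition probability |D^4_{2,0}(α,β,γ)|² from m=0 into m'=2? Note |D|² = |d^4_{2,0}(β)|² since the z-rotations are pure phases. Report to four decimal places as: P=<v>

P=0.0701

First d^4_{2,0}(β=2.7699), then the phase factors e^{-i(2)α} and e^{-i(0)γ}:
Half-angle: c=0.184778, s=0.982780. N=√(720·2·24·24)=910.735966
The bounds max(0,m−m')=0 and min(l+m,l−m')=2 give 3 terms
  k=0: (−1)^2·910.7360/(96)·0.1848^6·0.9828^2 = +0.000365
  k=1: (−1)^3·910.7360/(36)·0.1848^4·0.9828^4 = -0.027512
  k=2: (−1)^4·910.7360/(96)·0.1848^2·0.9828^6 = +0.291851
d^4_{2,0}(2.7699) = +0.000365 -0.027512 +0.291851 = +0.264704
|D^4_{2,0}|² = |d^4_{2,0}(β)|² = (+0.264704)² = 0.070068 (the z-rotation phases have unit modulus)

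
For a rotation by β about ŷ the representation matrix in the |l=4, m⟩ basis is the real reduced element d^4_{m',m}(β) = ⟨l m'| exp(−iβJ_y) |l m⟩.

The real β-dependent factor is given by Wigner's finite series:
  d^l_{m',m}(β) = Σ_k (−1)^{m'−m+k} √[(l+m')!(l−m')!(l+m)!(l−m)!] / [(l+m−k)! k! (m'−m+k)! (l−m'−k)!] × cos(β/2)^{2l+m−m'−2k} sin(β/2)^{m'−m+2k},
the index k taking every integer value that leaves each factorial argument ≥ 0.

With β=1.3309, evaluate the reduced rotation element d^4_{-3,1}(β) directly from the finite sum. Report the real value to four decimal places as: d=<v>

d^4_{-3,1}(β=1.3309) via Wigner's sum:
With c≡cos(β/2)=0.786639 and s≡sin(β/2)=0.617413, N=[1·5040·120·6]^{1/2}=1904.940944
The bounds max(0,m−m')=4 and min(l+m,l−m')=5 give 2 terms
  k=4: (−1)^0·1904.9409/(144)·0.7866^4·0.6174^4 = +0.736079
  k=5: (−1)^1·1904.9409/(240)·0.7866^2·0.6174^6 = -0.272067
d^4_{-3,1}(1.3309) = +0.736079 -0.272067 = +0.464012

d=0.4640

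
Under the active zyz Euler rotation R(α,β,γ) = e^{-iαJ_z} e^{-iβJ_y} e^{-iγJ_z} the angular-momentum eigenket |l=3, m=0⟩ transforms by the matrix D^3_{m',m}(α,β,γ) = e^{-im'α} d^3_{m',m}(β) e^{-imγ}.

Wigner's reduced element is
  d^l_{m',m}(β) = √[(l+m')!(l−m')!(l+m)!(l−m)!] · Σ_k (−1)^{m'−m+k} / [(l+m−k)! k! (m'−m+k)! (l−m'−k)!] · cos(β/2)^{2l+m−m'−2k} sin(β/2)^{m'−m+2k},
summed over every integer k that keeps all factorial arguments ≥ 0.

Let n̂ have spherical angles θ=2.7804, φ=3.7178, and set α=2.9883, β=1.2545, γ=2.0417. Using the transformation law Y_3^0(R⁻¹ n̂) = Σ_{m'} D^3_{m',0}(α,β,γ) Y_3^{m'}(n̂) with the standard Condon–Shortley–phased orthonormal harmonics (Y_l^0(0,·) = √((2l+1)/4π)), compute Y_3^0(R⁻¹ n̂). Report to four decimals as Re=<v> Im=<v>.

Re=0.0453 Im=0.0000

Need the full column D^3_{m',0} for m'=−3..3 at α=2.9883, β=1.2545, γ=2.0417.
cos(β/2)=0.809645, sin(β/2)=0.586920
d^3_{-3,0}: single k=3 term ⇒ +0.479884;  D = -0.430027+0.212991i
d^3_{-2,0}: k∈[2..3] ⇒ +0.810768 -0.426056 = +0.384713;  D = +0.366773-0.116108i
d^3_{-1,0}: k∈[1..3] ⇒ +0.707362 -1.115149 +0.195336 = -0.212451;  D = +0.209960-0.032440i
d^3_{0,0}: k∈[0..3] ⇒ +0.281687 -1.332228 +0.700081 -0.040877 = -0.391337;  D = -0.391337+0.000000i
d^3_{1,0}: k∈[0..2] ⇒ -0.707362 +1.115149 -0.195336 = +0.212451;  D = -0.209960-0.032440i
d^3_{2,0}: k∈[0..1] ⇒ +0.810768 -0.426056 = +0.384713;  D = +0.366773+0.116108i
d^3_{3,0}: single k=0 term ⇒ -0.479884;  D = +0.430027+0.212991i
Y_3^{m'}(θ=2.7804,φ=3.7178) and Σ D·Y over m':
  (-0.4300+0.2130i)·(+0.0029+0.0182i)  (+0.3668-0.1161i)·(-0.0485+0.1091i)  (+0.2100-0.0324i)·(-0.3233+0.2100i)  (-0.3913+0.0000i)·(-0.4802+0.0000i)  (-0.2100-0.0324i)·(+0.3233+0.2100i)  (+0.3668+0.1161i)·(-0.0485-0.1091i)  (+0.4300+0.2130i)·(-0.0029+0.0182i)
Y_3^0(R⁻¹ n̂) = +0.045320+0.000000i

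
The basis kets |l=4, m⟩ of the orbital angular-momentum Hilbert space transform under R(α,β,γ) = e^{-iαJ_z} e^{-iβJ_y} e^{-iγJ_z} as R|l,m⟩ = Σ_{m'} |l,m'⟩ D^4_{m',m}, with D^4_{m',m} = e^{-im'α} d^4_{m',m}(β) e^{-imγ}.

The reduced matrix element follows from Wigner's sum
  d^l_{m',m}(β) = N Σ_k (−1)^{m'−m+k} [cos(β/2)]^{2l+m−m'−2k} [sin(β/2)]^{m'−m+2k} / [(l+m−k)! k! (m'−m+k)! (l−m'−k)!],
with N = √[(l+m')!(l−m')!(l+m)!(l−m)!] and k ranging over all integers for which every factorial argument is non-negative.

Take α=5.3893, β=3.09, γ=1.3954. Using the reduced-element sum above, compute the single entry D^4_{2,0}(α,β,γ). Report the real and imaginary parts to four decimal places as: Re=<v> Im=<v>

Split into d^4_{2,0}(β=3.09) × two z-phases.
With c≡cos(β/2)=0.025793 and s≡sin(β/2)=0.999667, N=[720·2·24·24]^{1/2}=910.735966
The bounds max(0,m−m')=0 and min(l+m,l−m')=2 give 3 terms
  k=0: (−1)^2·910.7360/(96)·0.0258^6·0.9997^2 = +0.000000
  k=1: (−1)^3·910.7360/(36)·0.0258^4·0.9997^4 = -0.000011
  k=2: (−1)^4·910.7360/(96)·0.0258^2·0.9997^6 = +0.006299
d^4_{2,0}(3.09) = +0.000000 -0.000011 +0.006299 = +0.006288
Attach z-rotation phases: D = e^{-i(2)(5.3893)}·(+0.006288)·e^{-i(0)(1.3954)} = -0.001354+0.006140i

Re=-0.0014 Im=0.0061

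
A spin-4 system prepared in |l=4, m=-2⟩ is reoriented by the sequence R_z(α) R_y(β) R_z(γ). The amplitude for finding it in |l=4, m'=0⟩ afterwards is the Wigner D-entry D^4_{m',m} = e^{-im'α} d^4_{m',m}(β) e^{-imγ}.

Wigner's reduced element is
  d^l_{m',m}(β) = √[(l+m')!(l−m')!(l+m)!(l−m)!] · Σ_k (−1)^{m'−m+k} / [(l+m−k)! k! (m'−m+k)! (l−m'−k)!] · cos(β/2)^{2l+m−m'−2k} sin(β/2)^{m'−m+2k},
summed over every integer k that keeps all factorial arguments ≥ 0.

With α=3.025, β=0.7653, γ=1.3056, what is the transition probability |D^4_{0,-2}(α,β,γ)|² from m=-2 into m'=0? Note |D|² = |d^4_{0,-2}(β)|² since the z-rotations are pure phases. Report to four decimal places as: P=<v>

D^4_{0,-2}(3.025,0.7653,1.3056) = e^{-i·0·3.025}·d^4_{0,-2}(0.7653)·e^{-i·-2·1.3056}. Compute d first:
c=cos(0.7653/2)=0.927678, s=sin(0.7653/2)=0.373380; N=√[24·24·2·720]=910.735966
The bounds max(0,m−m')=0 and min(l+m,l−m')=2 give 3 terms
  k=0: (−1)^2·910.7360/(96)·0.9277^6·0.3734^2 = +0.842963
  k=1: (−1)^3·910.7360/(36)·0.9277^4·0.3734^4 = -0.364154
  k=2: (−1)^4·910.7360/(96)·0.9277^2·0.3734^6 = +0.022122
d^4_{0,-2}(0.7653) = +0.842963 -0.364154 +0.022122 = +0.500931
|D^4_{0,-2}|² = |d^4_{0,-2}(β)|² = (+0.500931)² = 0.250932 (the z-rotation phases have unit modulus)

P=0.2509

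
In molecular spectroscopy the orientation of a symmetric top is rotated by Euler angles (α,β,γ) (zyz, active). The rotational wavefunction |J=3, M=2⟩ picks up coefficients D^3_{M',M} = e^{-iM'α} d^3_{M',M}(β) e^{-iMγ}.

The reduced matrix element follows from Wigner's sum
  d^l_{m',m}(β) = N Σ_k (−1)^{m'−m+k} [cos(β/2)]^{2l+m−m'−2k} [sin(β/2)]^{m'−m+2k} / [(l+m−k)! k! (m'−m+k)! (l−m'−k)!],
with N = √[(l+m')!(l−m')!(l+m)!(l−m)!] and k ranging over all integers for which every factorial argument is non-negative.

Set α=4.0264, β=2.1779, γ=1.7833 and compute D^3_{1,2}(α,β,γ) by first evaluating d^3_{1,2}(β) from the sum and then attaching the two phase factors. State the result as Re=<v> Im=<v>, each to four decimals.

Re=-0.0976 Im=0.3653

Split into d^3_{1,2}(β=2.1779) × two z-phases.
Half-angle: c=0.463416, s=0.886141. N=√(24·2·120·1)=75.894664
k: max(0,(2)−(1))=1 … min(3+(2),3−(1))=2
  k=1: (−1)^0·75.8947/(24)·0.4634^5·0.8861^1 = +0.059891
  k=2: (−1)^1·75.8947/(12)·0.4634^3·0.8861^3 = -0.437977
d^3_{1,2}(2.1779) = +0.059891 -0.437977 = -0.378087
Phases: e^{-i·(1)·4.0264}=-0.633439+0.773793i, e^{-i·(2)·1.7833}=-0.911036+0.412327i ⇒ D=-0.097557+0.365284i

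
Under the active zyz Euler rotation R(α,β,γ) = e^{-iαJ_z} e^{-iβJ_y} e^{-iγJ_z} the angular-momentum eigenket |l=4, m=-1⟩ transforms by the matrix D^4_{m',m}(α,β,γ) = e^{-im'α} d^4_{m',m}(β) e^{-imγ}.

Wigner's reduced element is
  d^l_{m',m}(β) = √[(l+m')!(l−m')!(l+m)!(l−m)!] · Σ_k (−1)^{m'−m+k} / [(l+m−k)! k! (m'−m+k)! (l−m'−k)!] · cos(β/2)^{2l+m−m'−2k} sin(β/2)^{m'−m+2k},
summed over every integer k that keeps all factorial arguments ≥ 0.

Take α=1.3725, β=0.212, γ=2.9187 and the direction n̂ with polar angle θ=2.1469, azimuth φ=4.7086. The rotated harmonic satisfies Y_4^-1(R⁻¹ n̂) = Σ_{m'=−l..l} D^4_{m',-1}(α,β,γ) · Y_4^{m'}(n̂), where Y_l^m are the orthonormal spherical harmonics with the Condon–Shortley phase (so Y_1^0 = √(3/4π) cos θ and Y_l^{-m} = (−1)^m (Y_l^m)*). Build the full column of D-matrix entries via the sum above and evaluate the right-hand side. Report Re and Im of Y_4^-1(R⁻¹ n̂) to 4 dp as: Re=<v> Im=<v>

Need the full column D^4_{m',-1} for m'=−4..4 at α=1.3725, β=0.212, γ=2.9187.
cos(β/2)=0.994387, sin(β/2)=0.105802
d^4_{-4,-1}: single k=3 term ⇒ +0.008617;  D = -0.004539+0.007325i
d^4_{-3,-1}: k∈[2..3] ⇒ +0.085899 -0.001621 = +0.084278;  D = +0.061492+0.057633i
d^4_{-2,-1}: k∈[1..3] ⇒ +0.431536 -0.024426 +0.000184 = +0.407294;  D = +0.331610-0.236482i
d^4_{-1,-1}: k∈[0..3] ⇒ +0.955970 -0.162334 +0.003675 -0.000014 = +0.797298;  D = -0.325972-0.727617i
d^4_{0,-1}: k∈[0..3] ⇒ -0.454879 +0.030897 -0.000350 +0.000001 = -0.424331;  D = +0.413834-0.093799i
d^4_{1,-1}: k∈[0..3] ⇒ +0.108223 -0.003675 +0.000021 -0.000000 = +0.104568;  D = +0.002572+0.104536i
d^4_{2,-1}: k∈[0..2] ⇒ -0.016284 +0.000277 -0.000001 = -0.016008;  D = -0.015768-0.002767i
d^4_{3,-1}: k∈[0..1] ⇒ +0.001621 -0.000011 = +0.001610;  D = +0.000585-0.001500i
d^4_{4,-1}: single k=0 term ⇒ -0.000098;  D = +0.000082+0.000053i
Y_4^{m'}(θ=2.1469,φ=4.7086) and Σ D·Y over m':
  (-0.0045+0.0073i)·(+0.2188+0.0033i)  (+0.0615+0.0576i)·(-0.0046+0.4021i)  (+0.3316-0.2365i)·(-0.2534-0.0019i)  (-0.3260-0.7276i)·(-0.0008+0.1994i)  (+0.4138-0.0938i)·(-0.2984+0.0000i)  (+0.0026+0.1045i)·(+0.0008+0.1994i)  (-0.0158-0.0028i)·(-0.2534+0.0019i)  (+0.0006-0.0015i)·(+0.0046+0.4021i)  (+0.0001+0.0001i)·(+0.2188-0.0033i)
Y_4^-1(R⁻¹ n̂) = -0.103326+0.050385i

Re=-0.1033 Im=0.0504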